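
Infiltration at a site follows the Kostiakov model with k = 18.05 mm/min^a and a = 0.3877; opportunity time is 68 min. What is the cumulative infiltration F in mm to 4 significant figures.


Approach: apply the Kostiakov infiltration equation, F = k*t^a.
F = 18.05 * 68^0.3877 = 92.67 mm
Therefore the cumulative infiltration F = 92.67 mm.


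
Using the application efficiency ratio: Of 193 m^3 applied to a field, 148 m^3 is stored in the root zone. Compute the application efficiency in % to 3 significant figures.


Approach: apply the application efficiency ratio, Ea = (stored/applied)*100.
Ea = (148/193)*100 = 76.7 %
Therefore the application efficiency = 76.7 %.


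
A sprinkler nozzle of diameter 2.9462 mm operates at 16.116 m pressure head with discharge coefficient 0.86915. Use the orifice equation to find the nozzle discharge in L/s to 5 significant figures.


Approach: apply the orifice equation, Q = Cd*A*sqrt(2*g*h), A = pi*(d/2)^2.
A = pi*(2.9462e-3/2)^2 = 6.817330e-06 m^2
Q = 0.86915 * 6.817330e-06 * sqrt(2*9.81*16.116) * 1000 = 0.10536 L/s
Therefore the nozzle discharge = 0.10536 L/s.


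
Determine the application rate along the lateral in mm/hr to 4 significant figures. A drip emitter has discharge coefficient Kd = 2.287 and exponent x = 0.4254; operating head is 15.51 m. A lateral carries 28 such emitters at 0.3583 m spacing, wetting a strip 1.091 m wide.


Approach: apply the emitter equation with a lateral mass balance, q = Kd*h^x; Q = n*q; rate = Q/(n*spacing*width).
Step 1 — single emitter flow (q = Kd*h^x):
  q = 2.287 * 15.51^0.4254 = 7.34095 L/hr
Step 2 — total lateral flow: Q = 28 * 7.34095 = 205.547 L/hr
Step 3 — wetted area: A = 28 * 0.3583 * 1.091 = 10.9453 m^2
Step 4 — application rate: Q/A = 205.547/10.9453 = 18.78 mm/hr
Therefore the application rate along the lateral = 18.78 mm/hr.


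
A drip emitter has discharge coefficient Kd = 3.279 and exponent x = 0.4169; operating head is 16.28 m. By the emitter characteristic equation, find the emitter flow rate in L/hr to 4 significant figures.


Approach: apply the emitter characteristic equation, q = Kd * h^x.
q = 3.279 * 16.28^0.4169 = 10.49 L/hr
Therefore the emitter flow rate = 10.49 L/hr.


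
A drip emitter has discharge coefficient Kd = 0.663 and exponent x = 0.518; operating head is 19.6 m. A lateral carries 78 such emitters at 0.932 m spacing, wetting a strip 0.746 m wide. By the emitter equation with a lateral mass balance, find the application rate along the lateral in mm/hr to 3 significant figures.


Approach: apply the emitter equation with a lateral mass balance, q = Kd*h^x; Q = n*q; rate = Q/(n*spacing*width).
Step 1 — single emitter flow (q = Kd*h^x):
  q = 0.663 * 19.6^0.518 = 3.0967 L/hr
Step 2 — total lateral flow: Q = 78 * 3.0967 = 241.54 L/hr
Step 3 — wetted area: A = 78 * 0.932 * 0.746 = 54.231 m^2
Step 4 — application rate: Q/A = 241.54/54.231 = 4.45 mm/hr
Therefore the application rate along the lateral = 4.45 mm/hr.


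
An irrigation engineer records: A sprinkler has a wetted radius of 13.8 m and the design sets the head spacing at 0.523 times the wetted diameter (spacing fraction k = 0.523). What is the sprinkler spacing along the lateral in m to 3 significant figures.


Approach: apply the sprinkler spacing rule (spacing as a fraction of wetted diameter), S = k*(2*R).
S = 0.523 * (2 * 13.8) = 14.4 m
Therefore the sprinkler spacing along the lateral = 14.4 m.


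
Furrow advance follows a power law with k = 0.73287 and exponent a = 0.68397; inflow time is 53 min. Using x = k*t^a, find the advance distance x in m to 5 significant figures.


x = 0.73287 * 53^0.68397 = 11.076 m
Therefore the advance distance x = 11.076 m.


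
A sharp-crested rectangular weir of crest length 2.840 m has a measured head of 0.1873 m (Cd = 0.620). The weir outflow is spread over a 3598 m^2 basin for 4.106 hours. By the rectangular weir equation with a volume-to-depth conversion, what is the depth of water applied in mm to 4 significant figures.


Approach: apply the rectangular weir equation with a volume-to-depth conversion, Q = (2/3)*Cd*L*sqrt(2g)*H^1.5; d = Q*t/A * 1000.
Step 1 — weir discharge:
  Q = (2/3)*0.620*2.840*sqrt(2*9.81)*0.1873^1.5 = 0.421478 m^3/s
Step 2 — volume: V = 0.421478 * 4.106*3600 = 6230.12 m^3
Step 3 — depth: d = V/A * 1000 = 6230.12/3598 * 1000 = 1732 mm
Therefore the depth of water applied = 1732 mm.


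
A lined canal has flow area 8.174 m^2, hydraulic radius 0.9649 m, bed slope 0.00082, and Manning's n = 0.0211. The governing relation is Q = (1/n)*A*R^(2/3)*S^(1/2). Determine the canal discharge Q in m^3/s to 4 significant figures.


Q = (1/0.0211) * 8.174 * 0.9649^(2/3) * 0.00082^(1/2) = 10.83 m^3/s
Therefore the canal discharge Q = 10.83 m^3/s.


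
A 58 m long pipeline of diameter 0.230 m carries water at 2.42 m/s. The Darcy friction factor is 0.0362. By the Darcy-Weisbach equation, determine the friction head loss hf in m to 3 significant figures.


Approach: apply the Darcy-Weisbach equation, hf = f*(L/D)*(v^2/(2g)).
hf = 0.0362 * (58/0.230) * (2.42^2 / (2*9.81))
hf = 2.72 m
Therefore the friction head loss hf = 2.72 m.


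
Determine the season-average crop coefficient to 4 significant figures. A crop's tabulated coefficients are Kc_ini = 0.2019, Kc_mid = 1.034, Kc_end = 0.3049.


Approach: apply a simple seasonal average, Kc_avg = (Kc_ini + Kc_mid + Kc_end)/3.
Kc_avg = (0.2019 + 1.034 + 0.3049)/3 = 0.5136
Therefore the season-average crop coefficient = 0.5136.


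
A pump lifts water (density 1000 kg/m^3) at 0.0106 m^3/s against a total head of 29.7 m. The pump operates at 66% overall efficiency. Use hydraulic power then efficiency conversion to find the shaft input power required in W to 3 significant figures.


Approach: apply hydraulic power then efficiency conversion, P = rho*g*Q*H; P_in = P/eta.
Step 1 — hydraulic power (P = rho*g*Q*H):
  P = 1000 * 9.81 * 0.0106 * 29.7 = 3088.4 W
Step 2 — input power: P_in = P/eta = 3088.4 / 0.66 = 4680 W
Therefore the shaft input power required = 4680 W.


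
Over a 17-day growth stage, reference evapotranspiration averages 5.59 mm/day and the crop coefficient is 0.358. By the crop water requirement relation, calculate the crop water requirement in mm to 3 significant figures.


Approach: apply the crop water requirement relation, CWR = ET0 * Kc * days.
CWR = 5.59 * 0.358 * 17 = 34.0 mm
Therefore the crop water requirement = 34.0 mm.


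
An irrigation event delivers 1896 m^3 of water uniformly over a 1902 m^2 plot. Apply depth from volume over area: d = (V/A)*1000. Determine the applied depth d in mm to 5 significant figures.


d = (1896 / 1902) * 1000 = 996.85 mm
Therefore the applied depth d = 996.85 mm.


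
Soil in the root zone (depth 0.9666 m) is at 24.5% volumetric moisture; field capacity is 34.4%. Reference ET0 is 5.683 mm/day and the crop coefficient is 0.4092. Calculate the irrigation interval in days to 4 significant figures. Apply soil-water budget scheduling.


Approach: apply soil-water budget scheduling, SMD = (FC-theta)/100*depth*1000; ETc = ET0*Kc; interval = SMD/ETc.
Step 1 — soil moisture deficit:
  SMD = (34.4 - 24.5)/100 * 0.9666 * 1000 = 95.6934 mm
Step 2 — daily crop ET (ETc = ET0*Kc):
  ETc = 5.683 * 0.4092 = 2.32548 mm/day
Step 3 — irrigation interval (SMD/ETc):
  interval = 95.6934 / 2.32548 = 41.15 days
Therefore the irrigation interval = 41.15 days.


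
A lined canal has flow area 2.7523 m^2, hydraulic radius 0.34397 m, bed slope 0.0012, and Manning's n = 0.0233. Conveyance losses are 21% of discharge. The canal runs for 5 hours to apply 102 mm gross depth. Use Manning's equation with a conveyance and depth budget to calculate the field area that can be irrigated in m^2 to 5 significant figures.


Approach: apply Manning's equation with a conveyance and depth budget, Q = (1/n)*A*R^(2/3)*S^(1/2); Q_field = Q*(1-loss); Area = Q_field*t/(d/1000).
Step 1 — canal discharge (Manning's equation):
  Q = (1/0.0233) * 2.7523 * 0.34397^(2/3) * 0.0012^(1/2) = 2.008835 m^3/s
Step 2 — delivered flow: Q_field = 2.008835*(1 - 21/100) = 1.586979 m^3/s
Step 3 — volume delivered: V = 1.586979 * 5*3600 = 28565.63 m^3
Step 4 — area served: A = V / (depth/1000) = 28565.63 / 0.102 = 280060 m^2
Therefore the field area that can be irrigated = 280060 m^2.


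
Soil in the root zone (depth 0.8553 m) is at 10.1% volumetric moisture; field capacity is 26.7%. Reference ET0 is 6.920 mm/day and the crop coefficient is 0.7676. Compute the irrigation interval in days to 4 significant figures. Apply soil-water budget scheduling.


Approach: apply soil-water budget scheduling, SMD = (FC-theta)/100*depth*1000; ETc = ET0*Kc; interval = SMD/ETc.
Step 1 — soil moisture deficit:
  SMD = (26.7 - 10.1)/100 * 0.8553 * 1000 = 141.980 mm
Step 2 — daily crop ET (ETc = ET0*Kc):
  ETc = 6.920 * 0.7676 = 5.31179 mm/day
Step 3 — irrigation interval (SMD/ETc):
  interval = 141.980 / 5.31179 = 26.73 days
Therefore the irrigation interval = 26.73 days.


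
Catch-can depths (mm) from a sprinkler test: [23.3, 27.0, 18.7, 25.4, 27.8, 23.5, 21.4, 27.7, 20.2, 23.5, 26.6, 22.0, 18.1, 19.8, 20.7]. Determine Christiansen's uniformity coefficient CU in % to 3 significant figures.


Approach: apply Christiansen's uniformity coefficient, CU = (1 - mean_abs_deviation/mean)*100.
mean = 23.047 mm
mean |d_i - mean| = 2.7236 mm
CU = (1 - 2.7236/23.047)*100 = 88.2 %
Therefore Christiansen's uniformity coefficient CU = 88.2 %.


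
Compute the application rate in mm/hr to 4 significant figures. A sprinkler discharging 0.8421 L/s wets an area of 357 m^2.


Approach: apply the application rate relation, rate = (Q/A)*3600.
rate = (0.8421 / 357) * 3600 = 8.492 mm/hr
Therefore the application rate = 8.492 mm/hr.


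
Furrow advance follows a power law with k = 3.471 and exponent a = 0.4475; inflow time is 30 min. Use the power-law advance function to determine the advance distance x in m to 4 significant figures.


Approach: apply the power-law advance function, x = k*t^a.
x = 3.471 * 30^0.4475 = 15.90 m
Therefore the advance distance x = 15.90 m.


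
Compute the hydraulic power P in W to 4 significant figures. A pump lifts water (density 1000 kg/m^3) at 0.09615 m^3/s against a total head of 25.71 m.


Approach: apply the hydraulic power relation, P = rho*g*Q*H.
P = 1000 * 9.81 * 0.09615 * 25.71 = 24250 W
Therefore the hydraulic power P = 24250 W.


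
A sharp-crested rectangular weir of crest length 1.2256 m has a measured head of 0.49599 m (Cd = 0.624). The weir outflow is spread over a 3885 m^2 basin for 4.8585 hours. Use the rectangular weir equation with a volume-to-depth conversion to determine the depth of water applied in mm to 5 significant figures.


Approach: apply the rectangular weir equation with a volume-to-depth conversion, Q = (2/3)*Cd*L*sqrt(2g)*H^1.5; d = Q*t/A * 1000.
Step 1 — weir discharge:
  Q = (2/3)*0.624*1.2256*sqrt(2*9.81)*0.49599^1.5 = 0.7888619 m^3/s
Step 2 — volume: V = 0.7888619 * 4.8585*3600 = 13797.67 m^3
Step 3 — depth: d = V/A * 1000 = 13797.67/3885 * 1000 = 3551.5 mm
Therefore the depth of water applied = 3551.5 mm.


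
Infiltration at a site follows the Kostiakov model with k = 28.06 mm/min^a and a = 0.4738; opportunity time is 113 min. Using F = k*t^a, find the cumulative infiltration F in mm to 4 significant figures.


F = 28.06 * 113^0.4738 = 263.5 mm
Therefore the cumulative infiltration F = 263.5 mm.


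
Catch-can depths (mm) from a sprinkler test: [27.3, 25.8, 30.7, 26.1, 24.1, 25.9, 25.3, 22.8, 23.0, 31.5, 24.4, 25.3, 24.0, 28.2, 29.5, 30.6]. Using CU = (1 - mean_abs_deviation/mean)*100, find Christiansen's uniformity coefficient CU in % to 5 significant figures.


mean = 26.53125 mm
mean |d_i - mean| = 2.326562 mm
CU = (1 - 2.326562/26.53125)*100 = 91.231 %
Therefore Christiansen's uniformity coefficient CU = 91.231 %.


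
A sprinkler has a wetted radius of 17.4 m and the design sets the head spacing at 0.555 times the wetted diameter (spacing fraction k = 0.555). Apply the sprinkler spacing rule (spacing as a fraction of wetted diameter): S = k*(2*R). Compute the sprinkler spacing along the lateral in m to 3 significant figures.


S = 0.555 * (2 * 17.4) = 19.3 m
Therefore the sprinkler spacing along the lateral = 19.3 m.


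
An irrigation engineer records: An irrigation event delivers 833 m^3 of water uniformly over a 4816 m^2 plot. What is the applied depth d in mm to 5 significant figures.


Approach: apply depth from volume over area, d = (V/A)*1000.
d = (833 / 4816) * 1000 = 172.97 mm
Therefore the applied depth d = 172.97 mm.


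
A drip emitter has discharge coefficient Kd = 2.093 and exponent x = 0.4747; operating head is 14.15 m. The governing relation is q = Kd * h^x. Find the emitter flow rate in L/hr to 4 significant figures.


q = 2.093 * 14.15^0.4747 = 7.363 L/hr
Therefore the emitter flow rate = 7.363 L/hr.


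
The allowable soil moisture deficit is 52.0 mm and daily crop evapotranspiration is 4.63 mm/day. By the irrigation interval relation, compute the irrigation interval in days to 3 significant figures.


Approach: apply the irrigation interval relation, interval = SMD / ETc.
interval = 52.0 / 4.63 = 11.2 days
Therefore the irrigation interval = 11.2 days.


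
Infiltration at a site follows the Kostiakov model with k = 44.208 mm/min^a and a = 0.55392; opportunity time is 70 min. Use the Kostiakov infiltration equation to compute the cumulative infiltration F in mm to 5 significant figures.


Approach: apply the Kostiakov infiltration equation, F = k*t^a.
F = 44.208 * 70^0.55392 = 465.09 mm
Therefore the cumulative infiltration F = 465.09 mm.


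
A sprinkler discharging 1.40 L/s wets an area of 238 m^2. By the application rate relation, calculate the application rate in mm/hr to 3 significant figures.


Approach: apply the application rate relation, rate = (Q/A)*3600.
rate = (1.40 / 238) * 3600 = 21.2 mm/hr
Therefore the application rate = 21.2 mm/hr.


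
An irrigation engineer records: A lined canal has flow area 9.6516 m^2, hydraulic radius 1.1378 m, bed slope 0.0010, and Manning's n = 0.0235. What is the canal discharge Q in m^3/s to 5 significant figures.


Approach: apply Manning's equation, Q = (1/n)*A*R^(2/3)*S^(1/2).
Q = (1/0.0235) * 9.6516 * 1.1378^(2/3) * 0.0010^(1/2) = 14.155 m^3/s
Therefore the canal discharge Q = 14.155 m^3/s.


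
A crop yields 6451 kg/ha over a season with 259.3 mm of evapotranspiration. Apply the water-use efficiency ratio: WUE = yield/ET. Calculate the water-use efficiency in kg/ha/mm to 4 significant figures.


WUE = 6451 / 259.3 = 24.88 kg/ha/mm
Therefore the water-use efficiency = 24.88 kg/ha/mm.


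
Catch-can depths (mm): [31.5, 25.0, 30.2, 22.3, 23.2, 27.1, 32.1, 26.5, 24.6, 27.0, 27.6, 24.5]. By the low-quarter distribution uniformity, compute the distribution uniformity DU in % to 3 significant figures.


Approach: apply the low-quarter distribution uniformity, DU = (mean of lowest quarter of readings / overall mean)*100.
sorted lowest 3 of 12: [22.3, 23.2, 24.5] -> mean = 23.333 mm
overall mean = 26.800 mm
DU = (23.333/26.800)*100 = 87.1 %
Therefore the distribution uniformity DU = 87.1 %.


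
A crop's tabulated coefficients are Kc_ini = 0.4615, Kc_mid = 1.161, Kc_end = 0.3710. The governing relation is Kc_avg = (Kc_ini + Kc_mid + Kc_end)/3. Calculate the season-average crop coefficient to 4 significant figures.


Kc_avg = (0.4615 + 1.161 + 0.3710)/3 = 0.6645
Therefore the season-average crop coefficient = 0.6645.


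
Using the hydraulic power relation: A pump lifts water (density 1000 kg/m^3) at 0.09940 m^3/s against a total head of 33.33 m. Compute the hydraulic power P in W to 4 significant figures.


Approach: apply the hydraulic power relation, P = rho*g*Q*H.
P = 1000 * 9.81 * 0.09940 * 33.33 = 32500 W
Therefore the hydraulic power P = 32500 W.


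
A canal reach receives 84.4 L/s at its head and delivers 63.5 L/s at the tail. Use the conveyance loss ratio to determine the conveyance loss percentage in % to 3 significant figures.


Approach: apply the conveyance loss ratio, loss% = ((Q_head - Q_tail)/Q_head)*100.
loss = ((84.4 - 63.5)/84.4)*100 = 24.8 %
Therefore the conveyance loss percentage = 24.8 %.


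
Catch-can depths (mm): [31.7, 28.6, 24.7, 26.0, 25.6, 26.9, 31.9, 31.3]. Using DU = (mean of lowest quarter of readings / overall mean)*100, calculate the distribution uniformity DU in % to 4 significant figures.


sorted lowest 2 of 8: [24.7, 25.6] -> mean = 25.1500 mm
overall mean = 28.3375 mm
DU = (25.1500/28.3375)*100 = 88.75 %
Therefore the distribution uniformity DU = 88.75 %.


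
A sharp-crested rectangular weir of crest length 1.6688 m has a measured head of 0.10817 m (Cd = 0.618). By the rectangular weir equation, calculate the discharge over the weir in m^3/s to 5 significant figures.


Approach: apply the rectangular weir equation, Q = (2/3)*Cd*L*sqrt(2g)*H^1.5.
Q = (2/3)*0.618*1.6688*sqrt(2*9.81)*0.10817^1.5 = 0.10835 m^3/s
Therefore the discharge over the weir = 0.10835 m^3/s.


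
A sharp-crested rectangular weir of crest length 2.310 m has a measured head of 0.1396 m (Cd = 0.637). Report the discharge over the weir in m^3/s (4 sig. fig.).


Approach: apply the rectangular weir equation, Q = (2/3)*Cd*L*sqrt(2g)*H^1.5.
Q = (2/3)*0.637*2.310*sqrt(2*9.81)*0.1396^1.5 = 0.2266 m^3/s
Therefore the discharge over the weir = 0.2266 m^3/s.


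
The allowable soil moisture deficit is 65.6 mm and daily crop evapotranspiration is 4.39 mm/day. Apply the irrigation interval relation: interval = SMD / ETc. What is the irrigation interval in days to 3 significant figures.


interval = 65.6 / 4.39 = 14.9 days
Therefore the irrigation interval = 14.9 days.


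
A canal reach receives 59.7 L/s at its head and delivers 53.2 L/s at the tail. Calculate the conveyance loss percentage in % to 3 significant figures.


Approach: apply the conveyance loss ratio, loss% = ((Q_head - Q_tail)/Q_head)*100.
loss = ((59.7 - 53.2)/59.7)*100 = 10.9 %
Therefore the conveyance loss percentage = 10.9 %.


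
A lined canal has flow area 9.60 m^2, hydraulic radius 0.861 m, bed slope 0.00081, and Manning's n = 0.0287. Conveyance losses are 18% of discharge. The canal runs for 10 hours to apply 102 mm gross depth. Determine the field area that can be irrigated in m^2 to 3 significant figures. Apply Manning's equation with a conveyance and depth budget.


Approach: apply Manning's equation with a conveyance and depth budget, Q = (1/n)*A*R^(2/3)*S^(1/2); Q_field = Q*(1-loss); Area = Q_field*t/(d/1000).
Step 1 — canal discharge (Manning's equation):
  Q = (1/0.0287) * 9.60 * 0.861^(2/3) * 0.00081^(1/2) = 8.6159 m^3/s
Step 2 — delivered flow: Q_field = 8.6159*(1 - 18/100) = 7.0650 m^3/s
Step 3 — volume delivered: V = 7.0650 * 10*3600 = 254340 m^3
Step 4 — area served: A = V / (depth/1000) = 254340 / 0.102 = 2490000 m^2
Therefore the field area that can be irrigated = 2490000 m^2.


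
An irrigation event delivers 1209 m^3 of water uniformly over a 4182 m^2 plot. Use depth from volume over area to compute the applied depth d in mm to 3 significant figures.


Approach: apply depth from volume over area, d = (V/A)*1000.
d = (1209 / 4182) * 1000 = 289 mm
Therefore the applied depth d = 289 mm.


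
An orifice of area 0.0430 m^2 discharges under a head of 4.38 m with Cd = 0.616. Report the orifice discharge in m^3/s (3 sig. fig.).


Approach: apply the orifice equation, Q = Cd*A*sqrt(2*g*h).
Q = 0.616 * 0.0430 * sqrt(2*9.81*4.38) = 0.246 m^3/s
Therefore the orifice discharge = 0.246 m^3/s.


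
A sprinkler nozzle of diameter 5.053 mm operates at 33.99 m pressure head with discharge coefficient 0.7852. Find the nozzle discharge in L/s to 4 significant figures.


Approach: apply the orifice equation, Q = Cd*A*sqrt(2*g*h), A = pi*(d/2)^2.
A = pi*(5.053e-3/2)^2 = 2.00534e-05 m^2
Q = 0.7852 * 2.00534e-05 * sqrt(2*9.81*33.99) * 1000 = 0.4066 L/s
Therefore the nozzle discharge = 0.4066 L/s.


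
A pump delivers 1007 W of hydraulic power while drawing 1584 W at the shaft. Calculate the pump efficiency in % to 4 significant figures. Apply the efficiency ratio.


Approach: apply the efficiency ratio, eta = (P_out/P_in)*100.
eta = (1007 / 1584) * 100 = 63.57 %
Therefore the pump efficiency = 63.57 %.


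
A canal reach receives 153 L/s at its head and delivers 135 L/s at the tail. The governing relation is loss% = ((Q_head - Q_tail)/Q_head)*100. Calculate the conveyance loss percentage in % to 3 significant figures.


loss = ((153 - 135)/153)*100 = 11.8 %
Therefore the conveyance loss percentage = 11.8 %.


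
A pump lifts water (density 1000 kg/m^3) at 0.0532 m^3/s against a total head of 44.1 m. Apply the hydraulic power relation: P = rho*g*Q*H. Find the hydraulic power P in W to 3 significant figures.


P = 1000 * 9.81 * 0.0532 * 44.1 = 23000 W
Therefore the hydraulic power P = 23000 W.


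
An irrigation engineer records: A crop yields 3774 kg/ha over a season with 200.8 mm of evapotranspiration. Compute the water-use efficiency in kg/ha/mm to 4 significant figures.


Approach: apply the water-use efficiency ratio, WUE = yield/ET.
WUE = 3774 / 200.8 = 18.79 kg/ha/mm
Therefore the water-use efficiency = 18.79 kg/ha/mm.


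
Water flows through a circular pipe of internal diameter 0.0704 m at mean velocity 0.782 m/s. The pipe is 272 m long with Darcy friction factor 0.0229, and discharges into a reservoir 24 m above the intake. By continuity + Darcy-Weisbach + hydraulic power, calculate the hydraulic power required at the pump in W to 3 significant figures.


Approach: apply continuity + Darcy-Weisbach + hydraulic power, Q = A*v; hf = f*(L/D)*(v^2/(2g)); H = static + hf; P = rho*g*Q*H.
Step 1 — flow rate (continuity, Q = A*v):
  A = pi*(0.0704/2)^2 = 0.0038926 m^2
  Q = 0.0038926 * 0.782 = 0.0030440 m^3/s
Step 2 — friction head loss (Darcy-Weisbach):
  hf = 0.0229 * (272/0.0704) * (0.782^2 / (2*9.81))
  hf = 2.7577 m
Step 3 — total head: H = 24 + 2.7577 = 26.758 m
Step 4 — hydraulic power (P = rho*g*Q*H):
  P = 1000 * 9.81 * 0.0030440 * 26.758 = 799 W
Therefore the hydraulic power required at the pump = 799 W.


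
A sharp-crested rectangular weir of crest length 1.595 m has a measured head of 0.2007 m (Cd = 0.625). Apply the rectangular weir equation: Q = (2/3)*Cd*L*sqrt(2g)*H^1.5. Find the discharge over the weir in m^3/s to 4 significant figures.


Q = (2/3)*0.625*1.595*sqrt(2*9.81)*0.2007^1.5 = 0.2647 m^3/s
Therefore the discharge over the weir = 0.2647 m^3/s.


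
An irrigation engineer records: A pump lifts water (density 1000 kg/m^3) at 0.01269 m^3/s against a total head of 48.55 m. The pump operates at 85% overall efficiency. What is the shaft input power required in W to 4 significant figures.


Approach: apply hydraulic power then efficiency conversion, P = rho*g*Q*H; P_in = P/eta.
Step 1 — hydraulic power (P = rho*g*Q*H):
  P = 1000 * 9.81 * 0.01269 * 48.55 = 6043.94 W
Step 2 — input power: P_in = P/eta = 6043.94 / 0.85 = 7111 W
Therefore the shaft input power required = 7111 W.


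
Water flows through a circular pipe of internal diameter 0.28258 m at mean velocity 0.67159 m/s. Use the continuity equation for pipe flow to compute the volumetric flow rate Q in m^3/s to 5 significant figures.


Approach: apply the continuity equation for pipe flow, Q = A * v with A = pi*(D/2)^2.
A = pi*(0.28258/2)^2 = 0.06271519 m^2
Q = 0.06271519 * 0.67159 = 0.042119 m^3/s
Therefore the volumetric flow rate Q = 0.042119 m^3/s.


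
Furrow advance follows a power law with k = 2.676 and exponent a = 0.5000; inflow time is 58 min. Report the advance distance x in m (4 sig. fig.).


Approach: apply the power-law advance function, x = k*t^a.
x = 2.676 * 58^0.5000 = 20.38 m
Therefore the advance distance x = 20.38 m.


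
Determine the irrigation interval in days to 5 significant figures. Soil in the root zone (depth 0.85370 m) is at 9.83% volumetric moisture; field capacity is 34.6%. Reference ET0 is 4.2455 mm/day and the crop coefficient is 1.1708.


Approach: apply soil-water budget scheduling, SMD = (FC-theta)/100*depth*1000; ETc = ET0*Kc; interval = SMD/ETc.
Step 1 — soil moisture deficit:
  SMD = (34.6 - 9.83)/100 * 0.85370 * 1000 = 211.4615 mm
Step 2 — daily crop ET (ETc = ET0*Kc):
  ETc = 4.2455 * 1.1708 = 4.970631 mm/day
Step 3 — irrigation interval (SMD/ETc):
  interval = 211.4615 / 4.970631 = 42.542 days
Therefore the irrigation interval = 42.542 days.


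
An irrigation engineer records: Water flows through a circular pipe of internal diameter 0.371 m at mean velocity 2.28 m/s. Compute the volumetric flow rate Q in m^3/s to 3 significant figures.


Approach: apply the continuity equation for pipe flow, Q = A * v with A = pi*(D/2)^2.
A = pi*(0.371/2)^2 = 0.10810 m^2
Q = 0.10810 * 2.28 = 0.246 m^3/s
Therefore the volumetric flow rate Q = 0.246 m^3/s.


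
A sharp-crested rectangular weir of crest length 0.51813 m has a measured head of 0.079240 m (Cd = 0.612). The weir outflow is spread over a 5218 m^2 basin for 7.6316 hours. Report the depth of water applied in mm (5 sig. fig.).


Approach: apply the rectangular weir equation with a volume-to-depth conversion, Q = (2/3)*Cd*L*sqrt(2g)*H^1.5; d = Q*t/A * 1000.
Step 1 — weir discharge:
  Q = (2/3)*0.612*0.51813*sqrt(2*9.81)*0.079240^1.5 = 0.02088647 m^3/s
Step 2 — volume: V = 0.02088647 * 7.6316*3600 = 573.8299 m^3
Step 3 — depth: d = V/A * 1000 = 573.8299/5218 * 1000 = 109.97 mm
Therefore the depth of water applied = 109.97 mm.


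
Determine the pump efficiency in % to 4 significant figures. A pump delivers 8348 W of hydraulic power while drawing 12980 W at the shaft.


Approach: apply the efficiency ratio, eta = (P_out/P_in)*100.
eta = (8348 / 12980) * 100 = 64.31 %
Therefore the pump efficiency = 64.31 %.


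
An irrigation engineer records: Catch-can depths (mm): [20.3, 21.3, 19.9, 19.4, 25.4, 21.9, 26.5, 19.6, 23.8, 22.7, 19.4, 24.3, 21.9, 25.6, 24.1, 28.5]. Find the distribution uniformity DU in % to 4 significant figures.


Approach: apply the low-quarter distribution uniformity, DU = (mean of lowest quarter of readings / overall mean)*100.
sorted lowest 4 of 16: [19.4, 19.4, 19.6, 19.9] -> mean = 19.5750 mm
overall mean = 22.7875 mm
DU = (19.5750/22.7875)*100 = 85.90 %
Therefore the distribution uniformity DU = 85.90 %.


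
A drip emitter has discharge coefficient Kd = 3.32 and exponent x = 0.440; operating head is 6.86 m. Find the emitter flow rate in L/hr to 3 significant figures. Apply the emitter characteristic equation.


Approach: apply the emitter characteristic equation, q = Kd * h^x.
q = 3.32 * 6.86^0.440 = 7.75 L/hr
Therefore the emitter flow rate = 7.75 L/hr.


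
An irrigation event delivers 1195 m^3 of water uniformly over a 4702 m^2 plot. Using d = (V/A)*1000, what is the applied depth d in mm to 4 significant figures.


d = (1195 / 4702) * 1000 = 254.1 mm
Therefore the applied depth d = 254.1 mm.


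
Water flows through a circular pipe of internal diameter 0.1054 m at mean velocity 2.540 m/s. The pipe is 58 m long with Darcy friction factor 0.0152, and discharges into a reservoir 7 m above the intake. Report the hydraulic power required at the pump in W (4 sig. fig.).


Approach: apply continuity + Darcy-Weisbach + hydraulic power, Q = A*v; hf = f*(L/D)*(v^2/(2g)); H = static + hf; P = rho*g*Q*H.
Step 1 — flow rate (continuity, Q = A*v):
  A = pi*(0.1054/2)^2 = 0.00872511 m^2
  Q = 0.00872511 * 2.540 = 0.0221618 m^3/s
Step 2 — friction head loss (Darcy-Weisbach):
  hf = 0.0152 * (58/0.1054) * (2.540^2 / (2*9.81))
  hf = 2.75042 m
Step 3 — total head: H = 7 + 2.75042 = 9.75042 m
Step 4 — hydraulic power (P = rho*g*Q*H):
  P = 1000 * 9.81 * 0.0221618 * 9.75042 = 2120 W
Therefore the hydraulic power required at the pump = 2120 W.


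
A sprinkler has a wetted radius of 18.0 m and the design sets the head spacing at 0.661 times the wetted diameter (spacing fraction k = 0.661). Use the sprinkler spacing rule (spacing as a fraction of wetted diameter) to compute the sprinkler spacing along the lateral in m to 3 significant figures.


Approach: apply the sprinkler spacing rule (spacing as a fraction of wetted diameter), S = k*(2*R).
S = 0.661 * (2 * 18.0) = 23.8 m
Therefore the sprinkler spacing along the lateral = 23.8 m.


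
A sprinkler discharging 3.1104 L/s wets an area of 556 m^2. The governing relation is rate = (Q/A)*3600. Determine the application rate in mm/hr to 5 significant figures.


rate = (3.1104 / 556) * 3600 = 20.139 mm/hr
Therefore the application rate = 20.139 mm/hr.


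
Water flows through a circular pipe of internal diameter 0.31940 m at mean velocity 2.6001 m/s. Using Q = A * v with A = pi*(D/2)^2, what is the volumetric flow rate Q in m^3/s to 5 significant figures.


A = pi*(0.31940/2)^2 = 0.08012346 m^2
Q = 0.08012346 * 2.6001 = 0.20833 m^3/s
Therefore the volumetric flow rate Q = 0.20833 m^3/s.


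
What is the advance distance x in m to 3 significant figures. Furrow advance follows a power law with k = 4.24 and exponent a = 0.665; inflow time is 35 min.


Approach: apply the power-law advance function, x = k*t^a.
x = 4.24 * 35^0.665 = 45.1 m
Therefore the advance distance x = 45.1 m.


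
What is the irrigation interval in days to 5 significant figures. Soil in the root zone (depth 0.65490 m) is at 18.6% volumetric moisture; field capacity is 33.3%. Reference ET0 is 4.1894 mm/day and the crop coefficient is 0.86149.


Approach: apply soil-water budget scheduling, SMD = (FC-theta)/100*depth*1000; ETc = ET0*Kc; interval = SMD/ETc.
Step 1 — soil moisture deficit:
  SMD = (33.3 - 18.6)/100 * 0.65490 * 1000 = 96.27030 mm
Step 2 — daily crop ET (ETc = ET0*Kc):
  ETc = 4.1894 * 0.86149 = 3.609126 mm/day
Step 3 — irrigation interval (SMD/ETc):
  interval = 96.27030 / 3.609126 = 26.674 days
Therefore the irrigation interval = 26.674 days.


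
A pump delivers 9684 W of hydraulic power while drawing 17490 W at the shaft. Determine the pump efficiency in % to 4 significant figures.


Approach: apply the efficiency ratio, eta = (P_out/P_in)*100.
eta = (9684 / 17490) * 100 = 55.37 %
Therefore the pump efficiency = 55.37 %.


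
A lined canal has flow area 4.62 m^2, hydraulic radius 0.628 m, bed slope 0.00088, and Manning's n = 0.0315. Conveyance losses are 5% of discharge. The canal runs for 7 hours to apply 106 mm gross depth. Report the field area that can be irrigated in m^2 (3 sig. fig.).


Approach: apply Manning's equation with a conveyance and depth budget, Q = (1/n)*A*R^(2/3)*S^(1/2); Q_field = Q*(1-loss); Area = Q_field*t/(d/1000).
Step 1 — canal discharge (Manning's equation):
  Q = (1/0.0315) * 4.62 * 0.628^(2/3) * 0.00088^(1/2) = 3.1907 m^3/s
Step 2 — delivered flow: Q_field = 3.1907*(1 - 5/100) = 3.0311 m^3/s
Step 3 — volume delivered: V = 3.0311 * 7*3600 = 76384 m^3
Step 4 — area served: A = V / (depth/1000) = 76384 / 0.106 = 721000 m^2
Therefore the field area that can be irrigated = 721000 m^2.


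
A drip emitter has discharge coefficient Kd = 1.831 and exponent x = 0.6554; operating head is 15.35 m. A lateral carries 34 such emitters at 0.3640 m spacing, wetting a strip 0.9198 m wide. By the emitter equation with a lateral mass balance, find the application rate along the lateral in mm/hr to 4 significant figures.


Approach: apply the emitter equation with a lateral mass balance, q = Kd*h^x; Q = n*q; rate = Q/(n*spacing*width).
Step 1 — single emitter flow (q = Kd*h^x):
  q = 1.831 * 15.35^0.6554 = 10.9664 L/hr
Step 2 — total lateral flow: Q = 34 * 10.9664 = 372.857 L/hr
Step 3 — wetted area: A = 34 * 0.3640 * 0.9198 = 11.3834 m^2
Step 4 — application rate: Q/A = 372.857/11.3834 = 32.75 mm/hr
Therefore the application rate along the lateral = 32.75 mm/hr.


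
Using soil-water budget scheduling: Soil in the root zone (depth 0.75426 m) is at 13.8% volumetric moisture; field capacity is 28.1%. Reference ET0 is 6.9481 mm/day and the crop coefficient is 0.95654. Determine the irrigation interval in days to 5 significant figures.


Approach: apply soil-water budget scheduling, SMD = (FC-theta)/100*depth*1000; ETc = ET0*Kc; interval = SMD/ETc.
Step 1 — soil moisture deficit:
  SMD = (28.1 - 13.8)/100 * 0.75426 * 1000 = 107.8592 mm
Step 2 — daily crop ET (ETc = ET0*Kc):
  ETc = 6.9481 * 0.95654 = 6.646136 mm/day
Step 3 — irrigation interval (SMD/ETc):
  interval = 107.8592 / 6.646136 = 16.229 days
Therefore the irrigation interval = 16.229 days.


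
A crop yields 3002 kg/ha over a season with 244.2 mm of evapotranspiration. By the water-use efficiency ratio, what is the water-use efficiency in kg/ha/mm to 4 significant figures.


Approach: apply the water-use efficiency ratio, WUE = yield/ET.
WUE = 3002 / 244.2 = 12.29 kg/ha/mm
Therefore the water-use efficiency = 12.29 kg/ha/mm.


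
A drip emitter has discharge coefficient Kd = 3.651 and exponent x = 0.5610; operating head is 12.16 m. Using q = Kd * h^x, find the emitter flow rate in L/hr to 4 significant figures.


q = 3.651 * 12.16^0.5610 = 14.83 L/hr
Therefore the emitter flow rate = 14.83 L/hr.


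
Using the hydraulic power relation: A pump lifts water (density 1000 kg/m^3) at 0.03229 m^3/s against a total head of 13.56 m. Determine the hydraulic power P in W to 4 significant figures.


Approach: apply the hydraulic power relation, P = rho*g*Q*H.
P = 1000 * 9.81 * 0.03229 * 13.56 = 4295 W
Therefore the hydraulic power P = 4295 W.


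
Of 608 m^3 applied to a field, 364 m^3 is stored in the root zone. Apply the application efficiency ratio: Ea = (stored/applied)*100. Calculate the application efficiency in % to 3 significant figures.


Ea = (364/608)*100 = 59.9 %
Therefore the application efficiency = 59.9 %.


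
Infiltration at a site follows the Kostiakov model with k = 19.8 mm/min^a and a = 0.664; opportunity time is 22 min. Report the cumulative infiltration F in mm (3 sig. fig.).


Approach: apply the Kostiakov infiltration equation, F = k*t^a.
F = 19.8 * 22^0.664 = 154 mm
Therefore the cumulative infiltration F = 154 mm.


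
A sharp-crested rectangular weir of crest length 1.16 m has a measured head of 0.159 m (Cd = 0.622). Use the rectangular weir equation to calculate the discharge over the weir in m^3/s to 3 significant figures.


Approach: apply the rectangular weir equation, Q = (2/3)*Cd*L*sqrt(2g)*H^1.5.
Q = (2/3)*0.622*1.16*sqrt(2*9.81)*0.159^1.5 = 0.135 m^3/s
Therefore the discharge over the weir = 0.135 m^3/s.


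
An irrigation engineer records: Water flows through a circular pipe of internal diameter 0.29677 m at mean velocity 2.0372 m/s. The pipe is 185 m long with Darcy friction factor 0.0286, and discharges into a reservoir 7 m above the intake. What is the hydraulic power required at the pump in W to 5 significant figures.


Approach: apply continuity + Darcy-Weisbach + hydraulic power, Q = A*v; hf = f*(L/D)*(v^2/(2g)); H = static + hf; P = rho*g*Q*H.
Step 1 — flow rate (continuity, Q = A*v):
  A = pi*(0.29677/2)^2 = 0.06917193 m^2
  Q = 0.06917193 * 2.0372 = 0.1409170 m^3/s
Step 2 — friction head loss (Darcy-Weisbach):
  hf = 0.0286 * (185/0.29677) * (2.0372^2 / (2*9.81))
  hf = 3.771257 m
Step 3 — total head: H = 7 + 3.771257 = 10.77126 m
Step 4 — hydraulic power (P = rho*g*Q*H):
  P = 1000 * 9.81 * 0.1409170 * 10.77126 = 14890 W
Therefore the hydraulic power required at the pump = 14890 W.


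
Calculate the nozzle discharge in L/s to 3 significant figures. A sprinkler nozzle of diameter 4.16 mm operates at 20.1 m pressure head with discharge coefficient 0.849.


Approach: apply the orifice equation, Q = Cd*A*sqrt(2*g*h), A = pi*(d/2)^2.
A = pi*(4.16e-3/2)^2 = 1.3592e-05 m^2
Q = 0.849 * 1.3592e-05 * sqrt(2*9.81*20.1) * 1000 = 0.229 L/s
Therefore the nozzle discharge = 0.229 L/s.


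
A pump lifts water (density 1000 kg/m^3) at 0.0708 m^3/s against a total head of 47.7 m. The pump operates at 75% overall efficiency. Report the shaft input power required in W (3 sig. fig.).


Approach: apply hydraulic power then efficiency conversion, P = rho*g*Q*H; P_in = P/eta.
Step 1 — hydraulic power (P = rho*g*Q*H):
  P = 1000 * 9.81 * 0.0708 * 47.7 = 33130 W
Step 2 — input power: P_in = P/eta = 33130 / 0.75 = 44200 W
Therefore the shaft input power required = 44200 W.


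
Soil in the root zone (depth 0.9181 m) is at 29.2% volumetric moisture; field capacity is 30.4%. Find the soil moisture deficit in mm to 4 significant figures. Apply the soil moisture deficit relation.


Approach: apply the soil moisture deficit relation, SMD = (FC - theta)/100 * depth * 1000.
SMD = (30.4 - 29.2)/100 * 0.9181 * 1000 = 11.02 mm
Therefore the soil moisture deficit = 11.02 mm.


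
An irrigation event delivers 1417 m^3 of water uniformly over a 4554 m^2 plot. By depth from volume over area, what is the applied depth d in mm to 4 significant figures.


Approach: apply depth from volume over area, d = (V/A)*1000.
d = (1417 / 4554) * 1000 = 311.2 mm
Therefore the applied depth d = 311.2 mm.


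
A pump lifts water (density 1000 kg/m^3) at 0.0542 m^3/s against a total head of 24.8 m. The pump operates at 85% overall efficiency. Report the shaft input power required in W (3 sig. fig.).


Approach: apply hydraulic power then efficiency conversion, P = rho*g*Q*H; P_in = P/eta.
Step 1 — hydraulic power (P = rho*g*Q*H):
  P = 1000 * 9.81 * 0.0542 * 24.8 = 13186 W
Step 2 — input power: P_in = P/eta = 13186 / 0.85 = 15500 W
Therefore the shaft input power required = 15500 W.


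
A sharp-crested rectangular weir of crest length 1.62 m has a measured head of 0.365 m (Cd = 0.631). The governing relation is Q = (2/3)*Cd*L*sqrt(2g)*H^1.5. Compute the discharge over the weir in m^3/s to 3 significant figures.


Q = (2/3)*0.631*1.62*sqrt(2*9.81)*0.365^1.5 = 0.666 m^3/s
Therefore the discharge over the weir = 0.666 m^3/s.


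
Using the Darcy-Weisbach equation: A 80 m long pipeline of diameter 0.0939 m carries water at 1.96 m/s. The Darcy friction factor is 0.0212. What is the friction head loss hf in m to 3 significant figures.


Approach: apply the Darcy-Weisbach equation, hf = f*(L/D)*(v^2/(2g)).
hf = 0.0212 * (80/0.0939) * (1.96^2 / (2*9.81))
hf = 3.54 m
Therefore the friction head loss hf = 3.54 m.


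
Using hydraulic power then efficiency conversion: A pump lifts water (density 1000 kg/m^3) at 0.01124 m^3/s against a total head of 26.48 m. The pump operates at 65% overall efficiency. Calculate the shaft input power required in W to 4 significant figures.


Approach: apply hydraulic power then efficiency conversion, P = rho*g*Q*H; P_in = P/eta.
Step 1 — hydraulic power (P = rho*g*Q*H):
  P = 1000 * 9.81 * 0.01124 * 26.48 = 2919.80 W
Step 2 — input power: P_in = P/eta = 2919.80 / 0.65 = 4492 W
Therefore the shaft input power required = 4492 W.


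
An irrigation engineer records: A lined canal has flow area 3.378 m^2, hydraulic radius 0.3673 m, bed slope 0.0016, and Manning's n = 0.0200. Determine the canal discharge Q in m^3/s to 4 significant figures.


Approach: apply Manning's equation, Q = (1/n)*A*R^(2/3)*S^(1/2).
Q = (1/0.0200) * 3.378 * 0.3673^(2/3) * 0.0016^(1/2) = 3.465 m^3/s
Therefore the canal discharge Q = 3.465 m^3/s.


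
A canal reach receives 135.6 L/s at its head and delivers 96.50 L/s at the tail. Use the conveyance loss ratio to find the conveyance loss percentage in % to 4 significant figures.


Approach: apply the conveyance loss ratio, loss% = ((Q_head - Q_tail)/Q_head)*100.
loss = ((135.6 - 96.50)/135.6)*100 = 28.83 %
Therefore the conveyance loss percentage = 28.83 %.


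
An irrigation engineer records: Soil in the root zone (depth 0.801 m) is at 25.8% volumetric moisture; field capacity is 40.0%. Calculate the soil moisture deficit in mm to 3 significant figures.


Approach: apply the soil moisture deficit relation, SMD = (FC - theta)/100 * depth * 1000.
SMD = (40.0 - 25.8)/100 * 0.801 * 1000 = 114 mm
Therefore the soil moisture deficit = 114 mm.
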